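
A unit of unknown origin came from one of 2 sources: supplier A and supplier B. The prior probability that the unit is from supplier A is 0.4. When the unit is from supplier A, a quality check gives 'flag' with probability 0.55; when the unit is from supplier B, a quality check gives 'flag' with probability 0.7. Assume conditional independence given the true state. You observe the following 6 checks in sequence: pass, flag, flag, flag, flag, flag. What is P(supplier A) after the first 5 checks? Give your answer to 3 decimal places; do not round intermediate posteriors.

0.276

Each posterior becomes the prior for the next update.
After 'pass': P(supplier A) = 0.45·0.4000 / (0.45·0.4000 + 0.3·0.6000) ≈ 0.5000
After 'flag': P(supplier A) = 0.55·0.5000 / (0.55·0.5000 + 0.7·0.5000) ≈ 0.4400
After 'flag': P(supplier A) = 0.55·0.4400 / (0.55·0.4400 + 0.7·0.5600) ≈ 0.3817
After 'flag': P(supplier A) = 0.55·0.3817 / (0.55·0.3817 + 0.7·0.6183) ≈ 0.3266
After 'flag': P(supplier A) = 0.55·0.3266 / (0.55·0.3266 + 0.7·0.6734) ≈ 0.2759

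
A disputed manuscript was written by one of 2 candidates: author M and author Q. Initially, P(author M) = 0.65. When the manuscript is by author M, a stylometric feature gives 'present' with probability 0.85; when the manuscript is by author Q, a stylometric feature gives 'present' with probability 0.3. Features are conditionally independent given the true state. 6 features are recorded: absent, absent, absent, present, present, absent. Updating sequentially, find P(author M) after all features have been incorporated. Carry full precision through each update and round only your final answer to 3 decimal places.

0.030

Apply Bayes' rule sequentially, carrying P(author M) forward.
After 'absent': P(author M) = 0.15·0.6500 / (0.15·0.6500 + 0.7·0.3500) ≈ 0.2847
After 'absent': P(author M) = 0.15·0.2847 / (0.15·0.2847 + 0.7·0.7153) ≈ 0.0786
After 'absent': P(author M) = 0.15·0.0786 / (0.15·0.0786 + 0.7·0.9214) ≈ 0.0179
After 'present': P(author M) = 0.85·0.0179 / (0.85·0.0179 + 0.3·0.9821) ≈ 0.0492
After 'present': P(author M) = 0.85·0.0492 / (0.85·0.0492 + 0.3·0.9508) ≈ 0.1279
After 'absent': P(author M) = 0.15·0.1279 / (0.15·0.1279 + 0.7·0.8721) ≈ 0.0305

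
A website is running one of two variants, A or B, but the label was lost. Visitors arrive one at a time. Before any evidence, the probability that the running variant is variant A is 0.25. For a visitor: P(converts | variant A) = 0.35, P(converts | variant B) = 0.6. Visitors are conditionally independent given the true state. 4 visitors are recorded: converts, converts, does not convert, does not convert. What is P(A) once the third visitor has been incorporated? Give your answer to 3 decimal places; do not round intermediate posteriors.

Apply Bayes' rule sequentially, carrying P(A) forward.
After 'converts': P(A) = 0.35·0.2500 / (0.35·0.2500 + 0.6·0.7500) ≈ 0.1628
After 'converts': P(A) = 0.35·0.1628 / (0.35·0.1628 + 0.6·0.8372) ≈ 0.1019
After 'does not convert': P(A) = 0.65·0.1019 / (0.65·0.1019 + 0.4·0.8981) ≈ 0.1556

0.156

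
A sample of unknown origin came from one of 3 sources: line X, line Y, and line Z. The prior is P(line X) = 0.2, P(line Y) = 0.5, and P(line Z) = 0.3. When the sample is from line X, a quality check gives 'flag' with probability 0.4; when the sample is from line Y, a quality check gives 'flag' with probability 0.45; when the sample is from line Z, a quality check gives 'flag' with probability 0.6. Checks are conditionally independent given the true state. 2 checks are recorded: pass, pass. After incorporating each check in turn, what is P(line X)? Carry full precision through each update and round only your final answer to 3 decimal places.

Apply Bayes' rule sequentially, carrying P(line X) forward.
After 'pass': normaliser = 0.6·0.2000 + 0.55·0.5000 + 0.4·0.3000; P(line X) ≈ 0.2330, P(line Y) ≈ 0.5340, P(line Z) ≈ 0.2330
After 'pass': normaliser = 0.6·0.2330 + 0.55·0.5340 + 0.4·0.2330; P(line X) ≈ 0.2654, P(line Y) ≈ 0.5576, P(line Z) ≈ 0.1770

0.265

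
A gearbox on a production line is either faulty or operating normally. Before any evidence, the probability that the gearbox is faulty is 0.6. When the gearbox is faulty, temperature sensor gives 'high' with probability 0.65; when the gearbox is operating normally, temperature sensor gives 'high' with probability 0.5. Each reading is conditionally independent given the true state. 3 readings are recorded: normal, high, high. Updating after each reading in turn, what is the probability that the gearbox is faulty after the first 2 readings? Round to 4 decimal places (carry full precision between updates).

Apply Bayes' rule sequentially, carrying P(faulty) forward.
After 'normal': P(faulty) = 0.35·0.6000 / (0.35·0.6000 + 0.5·0.4000) ≈ 0.5122
After 'high': P(faulty) = 0.65·0.5122 / (0.65·0.5122 + 0.5·0.4878) ≈ 0.5772

0.5772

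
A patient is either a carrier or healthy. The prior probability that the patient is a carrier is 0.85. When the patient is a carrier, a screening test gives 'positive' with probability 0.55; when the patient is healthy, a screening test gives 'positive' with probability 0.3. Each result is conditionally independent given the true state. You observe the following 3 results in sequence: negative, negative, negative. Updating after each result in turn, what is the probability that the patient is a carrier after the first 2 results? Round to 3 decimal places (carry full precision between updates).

0.701

After 'negative': P(carrier) = 0.45·0.8500 / (0.45·0.8500 + 0.7·0.1500) ≈ 0.7846
After 'negative': P(carrier) = 0.45·0.7846 / (0.45·0.7846 + 0.7·0.2154) ≈ 0.7008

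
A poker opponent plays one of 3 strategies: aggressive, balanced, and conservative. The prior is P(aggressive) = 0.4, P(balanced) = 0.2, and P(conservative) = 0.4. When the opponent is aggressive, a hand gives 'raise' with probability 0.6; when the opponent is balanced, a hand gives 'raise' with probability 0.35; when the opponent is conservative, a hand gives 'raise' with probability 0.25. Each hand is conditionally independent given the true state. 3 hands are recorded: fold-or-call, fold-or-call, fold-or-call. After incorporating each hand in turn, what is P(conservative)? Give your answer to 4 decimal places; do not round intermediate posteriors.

After 'fold-or-call': normaliser = 0.4·0.4000 + 0.65·0.2000 + 0.75·0.4000; P(aggressive) ≈ 0.2712, P(balanced) ≈ 0.2203, P(conservative) ≈ 0.5085
After 'fold-or-call': normaliser = 0.4·0.2712 + 0.65·0.2203 + 0.75·0.5085; P(aggressive) ≈ 0.1714, P(balanced) ≈ 0.2262, P(conservative) ≈ 0.6024
After 'fold-or-call': normaliser = 0.4·0.1714 + 0.65·0.2262 + 0.75·0.6024; P(aggressive) ≈ 0.1027, P(balanced) ≈ 0.2203, P(conservative) ≈ 0.6770

0.6770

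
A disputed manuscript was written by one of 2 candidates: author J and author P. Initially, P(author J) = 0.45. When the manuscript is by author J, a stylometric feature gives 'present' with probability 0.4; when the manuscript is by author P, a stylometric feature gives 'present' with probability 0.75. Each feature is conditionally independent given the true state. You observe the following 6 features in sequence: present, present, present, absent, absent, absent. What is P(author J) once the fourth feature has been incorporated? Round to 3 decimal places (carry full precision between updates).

After 'present': P(author J) = 0.4·0.4500 / (0.4·0.4500 + 0.75·0.5500) ≈ 0.3038
After 'present': P(author J) = 0.4·0.3038 / (0.4·0.3038 + 0.75·0.6962) ≈ 0.1888
After 'present': P(author J) = 0.4·0.1888 / (0.4·0.1888 + 0.75·0.8112) ≈ 0.1104
After 'absent': P(author J) = 0.6·0.1104 / (0.6·0.1104 + 0.25·0.8896) ≈ 0.2295

0.230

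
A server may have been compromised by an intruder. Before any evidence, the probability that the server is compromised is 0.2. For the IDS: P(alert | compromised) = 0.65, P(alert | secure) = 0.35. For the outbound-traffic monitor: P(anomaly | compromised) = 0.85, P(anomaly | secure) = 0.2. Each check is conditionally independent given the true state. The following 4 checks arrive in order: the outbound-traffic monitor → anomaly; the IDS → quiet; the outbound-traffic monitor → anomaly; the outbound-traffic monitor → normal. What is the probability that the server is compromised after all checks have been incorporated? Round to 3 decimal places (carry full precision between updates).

0.313

After the outbound-traffic monitor='anomaly': P(compromised) = 0.85·0.2000 / (0.85·0.2000 + 0.2·0.8000) ≈ 0.5152
After the IDS='quiet': P(compromised) = 0.35·0.5152 / (0.35·0.5152 + 0.65·0.4848) ≈ 0.3639
After the outbound-traffic monitor='anomaly': P(compromised) = 0.85·0.3639 / (0.85·0.3639 + 0.2·0.6361) ≈ 0.7086
After the outbound-traffic monitor='normal': P(compromised) = 0.15·0.7086 / (0.15·0.7086 + 0.8·0.2914) ≈ 0.3131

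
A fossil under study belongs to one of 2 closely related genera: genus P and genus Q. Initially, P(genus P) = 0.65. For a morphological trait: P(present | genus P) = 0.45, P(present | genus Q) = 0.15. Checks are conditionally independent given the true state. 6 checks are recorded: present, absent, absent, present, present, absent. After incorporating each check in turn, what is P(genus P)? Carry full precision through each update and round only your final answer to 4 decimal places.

After 'present': P(genus P) = 0.45·0.6500 / (0.45·0.6500 + 0.15·0.3500) ≈ 0.8478
After 'absent': P(genus P) = 0.55·0.8478 / (0.55·0.8478 + 0.85·0.1522) ≈ 0.7828
After 'absent': P(genus P) = 0.55·0.7828 / (0.55·0.7828 + 0.85·0.2172) ≈ 0.6999
After 'present': P(genus P) = 0.45·0.6999 / (0.45·0.6999 + 0.15·0.3001) ≈ 0.8750
After 'present': P(genus P) = 0.45·0.8750 / (0.45·0.8750 + 0.15·0.1250) ≈ 0.9545
After 'absent': P(genus P) = 0.55·0.9545 / (0.55·0.9545 + 0.85·0.0455) ≈ 0.9314

0.9314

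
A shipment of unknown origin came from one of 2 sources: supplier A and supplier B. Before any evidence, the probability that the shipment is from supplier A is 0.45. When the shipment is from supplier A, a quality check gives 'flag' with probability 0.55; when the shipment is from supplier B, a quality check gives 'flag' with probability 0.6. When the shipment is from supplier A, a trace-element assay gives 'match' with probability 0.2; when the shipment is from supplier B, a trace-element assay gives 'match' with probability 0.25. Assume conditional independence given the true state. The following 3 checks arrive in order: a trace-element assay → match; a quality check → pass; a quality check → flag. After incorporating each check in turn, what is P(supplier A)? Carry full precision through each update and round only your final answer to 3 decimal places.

Apply Bayes' rule sequentially, carrying P(supplier A) forward.
After a trace-element assay='match': P(supplier A) = 0.2·0.4500 / (0.2·0.4500 + 0.25·0.5500) ≈ 0.3956
After a quality check='pass': P(supplier A) = 0.45·0.3956 / (0.45·0.3956 + 0.4·0.6044) ≈ 0.4241
After a quality check='flag': P(supplier A) = 0.55·0.4241 / (0.55·0.4241 + 0.6·0.5759) ≈ 0.4030

0.403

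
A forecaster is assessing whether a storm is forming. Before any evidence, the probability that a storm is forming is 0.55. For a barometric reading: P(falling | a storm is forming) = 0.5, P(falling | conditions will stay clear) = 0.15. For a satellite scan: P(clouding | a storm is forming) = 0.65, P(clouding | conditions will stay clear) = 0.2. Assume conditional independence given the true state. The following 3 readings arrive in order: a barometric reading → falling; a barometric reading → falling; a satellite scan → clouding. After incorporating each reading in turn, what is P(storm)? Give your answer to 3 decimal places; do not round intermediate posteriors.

After a barometric reading='falling': P(storm) = 0.5·0.5500 / (0.5·0.5500 + 0.15·0.4500) ≈ 0.8029
After a barometric reading='falling': P(storm) = 0.5·0.8029 / (0.5·0.8029 + 0.15·0.1971) ≈ 0.9314
After a satellite scan='clouding': P(storm) = 0.65·0.9314 / (0.65·0.9314 + 0.2·0.0686) ≈ 0.9778

0.978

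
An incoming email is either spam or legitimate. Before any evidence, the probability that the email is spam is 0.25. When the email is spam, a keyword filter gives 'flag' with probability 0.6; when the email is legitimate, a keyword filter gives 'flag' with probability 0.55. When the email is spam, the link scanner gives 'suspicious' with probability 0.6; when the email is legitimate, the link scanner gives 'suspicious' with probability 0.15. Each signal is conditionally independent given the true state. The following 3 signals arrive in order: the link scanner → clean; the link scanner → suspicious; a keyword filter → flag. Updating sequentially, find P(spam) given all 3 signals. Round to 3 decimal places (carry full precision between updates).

0.406

After the link scanner='clean': P(spam) = 0.4·0.2500 / (0.4·0.2500 + 0.85·0.7500) ≈ 0.1356
After the link scanner='suspicious': P(spam) = 0.6·0.1356 / (0.6·0.1356 + 0.15·0.8644) ≈ 0.3855
After a keyword filter='flag': P(spam) = 0.6·0.3855 / (0.6·0.3855 + 0.55·0.6145) ≈ 0.4063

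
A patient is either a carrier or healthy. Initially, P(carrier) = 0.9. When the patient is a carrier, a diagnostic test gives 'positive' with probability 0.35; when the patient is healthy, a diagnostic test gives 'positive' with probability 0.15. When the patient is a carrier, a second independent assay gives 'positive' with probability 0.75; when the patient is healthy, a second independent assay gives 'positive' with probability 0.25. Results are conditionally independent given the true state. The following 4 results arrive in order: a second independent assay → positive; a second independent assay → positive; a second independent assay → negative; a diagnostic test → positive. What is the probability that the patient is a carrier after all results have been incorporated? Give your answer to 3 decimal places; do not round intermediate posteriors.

After a second independent assay='positive': P(carrier) = 0.75·0.9000 / (0.75·0.9000 + 0.25·0.1000) ≈ 0.9643
After a second independent assay='positive': P(carrier) = 0.75·0.9643 / (0.75·0.9643 + 0.25·0.0357) ≈ 0.9878
After a second independent assay='negative': P(carrier) = 0.25·0.9878 / (0.25·0.9878 + 0.75·0.0122) ≈ 0.9643
After a diagnostic test='positive': P(carrier) = 0.35·0.9643 / (0.35·0.9643 + 0.15·0.0357) ≈ 0.9844

0.984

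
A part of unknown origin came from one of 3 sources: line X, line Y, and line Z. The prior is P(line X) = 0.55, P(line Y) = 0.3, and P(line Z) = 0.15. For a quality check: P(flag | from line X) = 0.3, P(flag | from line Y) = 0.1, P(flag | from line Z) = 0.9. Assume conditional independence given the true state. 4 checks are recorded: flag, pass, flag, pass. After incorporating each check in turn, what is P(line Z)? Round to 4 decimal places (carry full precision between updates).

Apply Bayes' rule sequentially, carrying P(line Z) forward.
After 'flag': normaliser = 0.3·0.5500 + 0.1·0.3000 + 0.9·0.1500; P(line X) ≈ 0.5000, P(line Y) ≈ 0.0909, P(line Z) ≈ 0.4091
After 'pass': normaliser = 0.7·0.5000 + 0.9·0.0909 + 0.1·0.4091; P(line X) ≈ 0.7404, P(line Y) ≈ 0.1731, P(line Z) ≈ 0.0865
After 'flag': normaliser = 0.3·0.7404 + 0.1·0.1731 + 0.9·0.0865; P(line X) ≈ 0.7000, P(line Y) ≈ 0.0545, P(line Z) ≈ 0.2455
After 'pass': normaliser = 0.7·0.7000 + 0.9·0.0545 + 0.1·0.2455; P(line X) ≈ 0.8694, P(line Y) ≈ 0.0871, P(line Z) ≈ 0.0435

0.0435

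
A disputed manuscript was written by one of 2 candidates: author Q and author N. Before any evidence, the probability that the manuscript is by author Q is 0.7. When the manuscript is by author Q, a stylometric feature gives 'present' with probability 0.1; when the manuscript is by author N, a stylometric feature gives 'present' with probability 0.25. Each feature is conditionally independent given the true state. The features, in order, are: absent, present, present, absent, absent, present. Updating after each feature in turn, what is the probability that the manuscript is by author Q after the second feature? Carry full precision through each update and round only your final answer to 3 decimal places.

0.528

After 'absent': P(author Q) = 0.9·0.7000 / (0.9·0.7000 + 0.75·0.3000) ≈ 0.7368
After 'present': P(author Q) = 0.1·0.7368 / (0.1·0.7368 + 0.25·0.2632) ≈ 0.5283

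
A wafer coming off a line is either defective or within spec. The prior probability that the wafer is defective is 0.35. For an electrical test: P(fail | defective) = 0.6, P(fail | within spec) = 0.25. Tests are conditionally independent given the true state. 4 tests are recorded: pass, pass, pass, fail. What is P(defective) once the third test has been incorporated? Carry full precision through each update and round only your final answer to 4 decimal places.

After 'pass': P(defective) = 0.4·0.3500 / (0.4·0.3500 + 0.75·0.6500) ≈ 0.2231
After 'pass': P(defective) = 0.4·0.2231 / (0.4·0.2231 + 0.75·0.7769) ≈ 0.1328
After 'pass': P(defective) = 0.4·0.1328 / (0.4·0.1328 + 0.75·0.8672) ≈ 0.0755

0.0755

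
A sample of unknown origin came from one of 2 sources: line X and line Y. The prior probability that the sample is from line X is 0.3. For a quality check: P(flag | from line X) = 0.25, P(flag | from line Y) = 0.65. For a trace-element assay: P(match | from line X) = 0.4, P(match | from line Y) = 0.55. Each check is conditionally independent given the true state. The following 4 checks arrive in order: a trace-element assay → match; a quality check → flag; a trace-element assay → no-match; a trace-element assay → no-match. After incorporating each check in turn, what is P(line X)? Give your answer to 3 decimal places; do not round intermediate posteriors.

0.176

After a trace-element assay='match': P(line X) = 0.4·0.3000 / (0.4·0.3000 + 0.55·0.7000) ≈ 0.2376
After a quality check='flag': P(line X) = 0.25·0.2376 / (0.25·0.2376 + 0.65·0.7624) ≈ 0.1070
After a trace-element assay='no-match': P(line X) = 0.6·0.1070 / (0.6·0.1070 + 0.45·0.8930) ≈ 0.1378
After a trace-element assay='no-match': P(line X) = 0.6·0.1378 / (0.6·0.1378 + 0.45·0.8622) ≈ 0.1757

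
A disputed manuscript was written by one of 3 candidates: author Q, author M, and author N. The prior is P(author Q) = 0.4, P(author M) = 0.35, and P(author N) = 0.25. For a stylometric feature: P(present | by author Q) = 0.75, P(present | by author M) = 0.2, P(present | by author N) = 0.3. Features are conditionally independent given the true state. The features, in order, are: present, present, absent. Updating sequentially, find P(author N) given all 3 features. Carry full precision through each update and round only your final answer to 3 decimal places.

0.189

After 'present': normaliser = 0.75·0.4000 + 0.2·0.3500 + 0.3·0.2500; P(author Q) ≈ 0.6742, P(author M) ≈ 0.1573, P(author N) ≈ 0.1685
After 'present': normaliser = 0.75·0.6742 + 0.2·0.1573 + 0.3·0.1685; P(author Q) ≈ 0.8604, P(author M) ≈ 0.0535, P(author N) ≈ 0.0860
After 'absent': normaliser = 0.25·0.8604 + 0.8·0.0535 + 0.7·0.0860; P(author Q) ≈ 0.6761, P(author M) ≈ 0.1346, P(author N) ≈ 0.1893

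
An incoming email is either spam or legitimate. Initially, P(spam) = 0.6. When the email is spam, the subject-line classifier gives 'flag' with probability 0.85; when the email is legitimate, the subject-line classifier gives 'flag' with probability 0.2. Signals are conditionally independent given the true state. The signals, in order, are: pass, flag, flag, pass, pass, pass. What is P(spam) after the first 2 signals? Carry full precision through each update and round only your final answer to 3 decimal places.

0.544

After 'pass': P(spam) = 0.15·0.6000 / (0.15·0.6000 + 0.8·0.4000) ≈ 0.2195
After 'flag': P(spam) = 0.85·0.2195 / (0.85·0.2195 + 0.2·0.7805) ≈ 0.5445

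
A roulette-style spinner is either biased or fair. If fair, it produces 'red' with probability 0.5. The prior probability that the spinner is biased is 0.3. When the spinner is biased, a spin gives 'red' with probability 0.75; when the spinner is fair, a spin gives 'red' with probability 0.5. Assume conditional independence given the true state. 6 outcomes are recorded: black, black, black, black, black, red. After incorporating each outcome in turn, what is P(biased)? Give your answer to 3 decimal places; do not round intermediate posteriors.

After 'black': P(biased) = 0.25·0.3000 / (0.25·0.3000 + 0.5·0.7000) ≈ 0.1765
After 'black': P(biased) = 0.25·0.1765 / (0.25·0.1765 + 0.5·0.8235) ≈ 0.0968
After 'black': P(biased) = 0.25·0.0968 / (0.25·0.0968 + 0.5·0.9032) ≈ 0.0508
After 'black': P(biased) = 0.25·0.0508 / (0.25·0.0508 + 0.5·0.9492) ≈ 0.0261
After 'black': P(biased) = 0.25·0.0261 / (0.25·0.0261 + 0.5·0.9739) ≈ 0.0132
After 'red': P(biased) = 0.75·0.0132 / (0.75·0.0132 + 0.5·0.9868) ≈ 0.0197

0.020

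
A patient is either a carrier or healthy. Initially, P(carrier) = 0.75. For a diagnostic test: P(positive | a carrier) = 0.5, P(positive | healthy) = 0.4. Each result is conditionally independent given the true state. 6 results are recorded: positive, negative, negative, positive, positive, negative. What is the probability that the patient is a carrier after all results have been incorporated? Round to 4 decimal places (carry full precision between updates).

After 'positive': P(carrier) = 0.5·0.7500 / (0.5·0.7500 + 0.4·0.2500) ≈ 0.7895
After 'negative': P(carrier) = 0.5·0.7895 / (0.5·0.7895 + 0.6·0.2105) ≈ 0.7576
After 'negative': P(carrier) = 0.5·0.7576 / (0.5·0.7576 + 0.6·0.2424) ≈ 0.7225
After 'positive': P(carrier) = 0.5·0.7225 / (0.5·0.7225 + 0.4·0.2775) ≈ 0.7650
After 'positive': P(carrier) = 0.5·0.7650 / (0.5·0.7650 + 0.4·0.2350) ≈ 0.8027
After 'negative': P(carrier) = 0.5·0.8027 / (0.5·0.8027 + 0.6·0.1973) ≈ 0.7723

0.7723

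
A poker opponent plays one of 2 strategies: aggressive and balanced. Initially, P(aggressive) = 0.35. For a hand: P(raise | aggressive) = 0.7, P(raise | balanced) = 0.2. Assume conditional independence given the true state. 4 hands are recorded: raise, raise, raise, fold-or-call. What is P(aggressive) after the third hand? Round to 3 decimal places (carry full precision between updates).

0.958

After 'raise': P(aggressive) = 0.7·0.3500 / (0.7·0.3500 + 0.2·0.6500) ≈ 0.6533
After 'raise': P(aggressive) = 0.7·0.6533 / (0.7·0.6533 + 0.2·0.3467) ≈ 0.8684
After 'raise': P(aggressive) = 0.7·0.8684 / (0.7·0.8684 + 0.2·0.1316) ≈ 0.9585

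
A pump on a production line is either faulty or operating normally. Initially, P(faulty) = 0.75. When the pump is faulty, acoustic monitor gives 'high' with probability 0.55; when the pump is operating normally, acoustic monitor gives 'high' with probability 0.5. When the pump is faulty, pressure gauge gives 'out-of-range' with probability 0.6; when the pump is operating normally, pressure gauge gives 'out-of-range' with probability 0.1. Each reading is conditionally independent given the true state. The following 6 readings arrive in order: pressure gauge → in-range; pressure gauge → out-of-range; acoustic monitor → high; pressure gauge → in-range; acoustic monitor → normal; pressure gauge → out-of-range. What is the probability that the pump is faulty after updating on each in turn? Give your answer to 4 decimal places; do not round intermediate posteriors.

0.9548

After pressure gauge='in-range': P(faulty) = 0.4·0.7500 / (0.4·0.7500 + 0.9·0.2500) ≈ 0.5714
After pressure gauge='out-of-range': P(faulty) = 0.6·0.5714 / (0.6·0.5714 + 0.1·0.4286) ≈ 0.8889
After acoustic monitor='high': P(faulty) = 0.55·0.8889 / (0.55·0.8889 + 0.5·0.1111) ≈ 0.8980
After pressure gauge='in-range': P(faulty) = 0.4·0.8980 / (0.4·0.8980 + 0.9·0.1020) ≈ 0.7964
After acoustic monitor='normal': P(faulty) = 0.45·0.7964 / (0.45·0.7964 + 0.5·0.2036) ≈ 0.7788
After pressure gauge='out-of-range': P(faulty) = 0.6·0.7788 / (0.6·0.7788 + 0.1·0.2212) ≈ 0.9548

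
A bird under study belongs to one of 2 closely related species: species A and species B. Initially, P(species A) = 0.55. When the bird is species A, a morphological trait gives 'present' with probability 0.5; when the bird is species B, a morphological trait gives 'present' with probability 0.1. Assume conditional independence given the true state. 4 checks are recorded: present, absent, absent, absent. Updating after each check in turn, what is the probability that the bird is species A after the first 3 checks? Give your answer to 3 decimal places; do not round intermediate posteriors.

After 'present': P(species A) = 0.5·0.5500 / (0.5·0.5500 + 0.1·0.4500) ≈ 0.8594
After 'absent': P(species A) = 0.5·0.8594 / (0.5·0.8594 + 0.9·0.1406) ≈ 0.7725
After 'absent': P(species A) = 0.5·0.7725 / (0.5·0.7725 + 0.9·0.2275) ≈ 0.6535

0.654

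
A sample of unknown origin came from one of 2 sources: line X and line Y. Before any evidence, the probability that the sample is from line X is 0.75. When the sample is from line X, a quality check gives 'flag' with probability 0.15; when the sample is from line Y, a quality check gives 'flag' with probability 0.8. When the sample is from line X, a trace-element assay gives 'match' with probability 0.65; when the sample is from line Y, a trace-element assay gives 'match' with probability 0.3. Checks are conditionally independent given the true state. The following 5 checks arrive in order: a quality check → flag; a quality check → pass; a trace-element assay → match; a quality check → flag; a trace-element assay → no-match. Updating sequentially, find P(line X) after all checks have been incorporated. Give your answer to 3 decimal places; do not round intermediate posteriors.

After a quality check='flag': P(line X) = 0.15·0.7500 / (0.15·0.7500 + 0.8·0.2500) ≈ 0.3600
After a quality check='pass': P(line X) = 0.85·0.3600 / (0.85·0.3600 + 0.2·0.6400) ≈ 0.7051
After a trace-element assay='match': P(line X) = 0.65·0.7051 / (0.65·0.7051 + 0.3·0.2949) ≈ 0.8382
After a quality check='flag': P(line X) = 0.15·0.8382 / (0.15·0.8382 + 0.8·0.1618) ≈ 0.4927
After a trace-element assay='no-match': P(line X) = 0.35·0.4927 / (0.35·0.4927 + 0.7·0.5073) ≈ 0.3269

0.327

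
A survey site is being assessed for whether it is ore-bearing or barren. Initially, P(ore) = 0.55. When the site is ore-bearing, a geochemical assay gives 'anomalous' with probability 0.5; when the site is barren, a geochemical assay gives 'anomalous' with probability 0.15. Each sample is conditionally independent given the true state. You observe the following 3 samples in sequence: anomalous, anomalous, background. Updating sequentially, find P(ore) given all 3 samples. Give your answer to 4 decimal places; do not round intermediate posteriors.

0.8887

After 'anomalous': P(ore) = 0.5·0.5500 / (0.5·0.5500 + 0.15·0.4500) ≈ 0.8029
After 'anomalous': P(ore) = 0.5·0.8029 / (0.5·0.8029 + 0.15·0.1971) ≈ 0.9314
After 'background': P(ore) = 0.5·0.9314 / (0.5·0.9314 + 0.85·0.0686) ≈ 0.8887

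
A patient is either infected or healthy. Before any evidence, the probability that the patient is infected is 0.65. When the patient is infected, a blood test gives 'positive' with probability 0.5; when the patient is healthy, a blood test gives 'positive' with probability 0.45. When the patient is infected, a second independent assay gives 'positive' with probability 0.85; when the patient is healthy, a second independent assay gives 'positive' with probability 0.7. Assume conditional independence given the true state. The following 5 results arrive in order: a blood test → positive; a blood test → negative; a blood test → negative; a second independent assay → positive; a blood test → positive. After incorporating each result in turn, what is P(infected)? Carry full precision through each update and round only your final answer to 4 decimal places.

0.6971

After a blood test='positive': P(infected) = 0.5·0.6500 / (0.5·0.6500 + 0.45·0.3500) ≈ 0.6736
After a blood test='negative': P(infected) = 0.5·0.6736 / (0.5·0.6736 + 0.55·0.3264) ≈ 0.6523
After a blood test='negative': P(infected) = 0.5·0.6523 / (0.5·0.6523 + 0.55·0.3477) ≈ 0.6304
After a second independent assay='positive': P(infected) = 0.85·0.6304 / (0.85·0.6304 + 0.7·0.3696) ≈ 0.6744
After a blood test='positive': P(infected) = 0.5·0.6744 / (0.5·0.6744 + 0.45·0.3256) ≈ 0.6971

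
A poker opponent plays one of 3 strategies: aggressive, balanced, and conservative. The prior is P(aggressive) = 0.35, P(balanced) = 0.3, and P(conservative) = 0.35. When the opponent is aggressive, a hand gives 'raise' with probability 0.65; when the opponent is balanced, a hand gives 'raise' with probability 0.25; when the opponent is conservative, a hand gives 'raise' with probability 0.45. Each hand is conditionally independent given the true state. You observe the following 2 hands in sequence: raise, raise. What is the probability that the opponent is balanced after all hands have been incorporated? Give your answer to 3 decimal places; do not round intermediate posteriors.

After 'raise': normaliser = 0.65·0.3500 + 0.25·0.3000 + 0.45·0.3500; P(aggressive) ≈ 0.4946, P(balanced) ≈ 0.1630, P(conservative) ≈ 0.3424
After 'raise': normaliser = 0.65·0.4946 + 0.25·0.1630 + 0.45·0.3424; P(aggressive) ≈ 0.6226, P(balanced) ≈ 0.0789, P(conservative) ≈ 0.2984

0.079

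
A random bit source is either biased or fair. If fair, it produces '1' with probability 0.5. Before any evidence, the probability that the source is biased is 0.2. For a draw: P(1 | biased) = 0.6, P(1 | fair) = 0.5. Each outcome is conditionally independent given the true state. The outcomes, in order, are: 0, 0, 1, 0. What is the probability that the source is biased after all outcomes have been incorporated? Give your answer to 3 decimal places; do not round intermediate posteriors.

0.133

After '0': P(biased) = 0.4·0.2000 / (0.4·0.2000 + 0.5·0.8000) ≈ 0.1667
After '0': P(biased) = 0.4·0.1667 / (0.4·0.1667 + 0.5·0.8333) ≈ 0.1379
After '1': P(biased) = 0.6·0.1379 / (0.6·0.1379 + 0.5·0.8621) ≈ 0.1611
After '0': P(biased) = 0.4·0.1611 / (0.4·0.1611 + 0.5·0.8389) ≈ 0.1331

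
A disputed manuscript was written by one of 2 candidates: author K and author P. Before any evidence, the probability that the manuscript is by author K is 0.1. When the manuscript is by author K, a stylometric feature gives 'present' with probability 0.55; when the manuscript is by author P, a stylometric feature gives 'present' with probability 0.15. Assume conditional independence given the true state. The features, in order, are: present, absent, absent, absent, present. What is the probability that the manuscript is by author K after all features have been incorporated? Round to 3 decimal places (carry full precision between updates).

0.181

After 'present': P(author K) = 0.55·0.1000 / (0.55·0.1000 + 0.15·0.9000) ≈ 0.2895
After 'absent': P(author K) = 0.45·0.2895 / (0.45·0.2895 + 0.85·0.7105) ≈ 0.1774
After 'absent': P(author K) = 0.45·0.1774 / (0.45·0.1774 + 0.85·0.8226) ≈ 0.1025
After 'absent': P(author K) = 0.45·0.1025 / (0.45·0.1025 + 0.85·0.8975) ≈ 0.0570
After 'present': P(author K) = 0.55·0.0570 / (0.55·0.0570 + 0.15·0.9430) ≈ 0.1814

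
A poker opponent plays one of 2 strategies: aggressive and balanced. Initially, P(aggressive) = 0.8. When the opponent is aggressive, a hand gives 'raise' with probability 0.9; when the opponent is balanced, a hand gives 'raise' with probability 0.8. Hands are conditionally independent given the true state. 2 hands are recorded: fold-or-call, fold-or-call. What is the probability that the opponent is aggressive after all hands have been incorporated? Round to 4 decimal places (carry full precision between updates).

After 'fold-or-call': P(aggressive) = 0.1·0.8000 / (0.1·0.8000 + 0.2·0.2000) ≈ 0.6667
After 'fold-or-call': P(aggressive) = 0.1·0.6667 / (0.1·0.6667 + 0.2·0.3333) ≈ 0.5000

0.5000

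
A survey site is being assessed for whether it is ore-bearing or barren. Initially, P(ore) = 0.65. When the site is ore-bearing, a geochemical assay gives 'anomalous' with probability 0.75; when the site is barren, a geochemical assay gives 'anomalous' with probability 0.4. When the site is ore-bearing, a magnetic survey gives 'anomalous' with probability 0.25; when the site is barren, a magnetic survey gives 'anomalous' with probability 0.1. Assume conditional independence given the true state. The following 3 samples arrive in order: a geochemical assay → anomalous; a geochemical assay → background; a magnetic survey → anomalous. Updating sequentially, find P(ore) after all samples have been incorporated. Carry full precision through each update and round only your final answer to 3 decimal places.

0.784

Apply Bayes' rule sequentially, carrying P(ore) forward.
After a geochemical assay='anomalous': P(ore) = 0.75·0.6500 / (0.75·0.6500 + 0.4·0.3500) ≈ 0.7769
After a geochemical assay='background': P(ore) = 0.25·0.7769 / (0.25·0.7769 + 0.6·0.2231) ≈ 0.5920
After a magnetic survey='anomalous': P(ore) = 0.25·0.5920 / (0.25·0.5920 + 0.1·0.4080) ≈ 0.7839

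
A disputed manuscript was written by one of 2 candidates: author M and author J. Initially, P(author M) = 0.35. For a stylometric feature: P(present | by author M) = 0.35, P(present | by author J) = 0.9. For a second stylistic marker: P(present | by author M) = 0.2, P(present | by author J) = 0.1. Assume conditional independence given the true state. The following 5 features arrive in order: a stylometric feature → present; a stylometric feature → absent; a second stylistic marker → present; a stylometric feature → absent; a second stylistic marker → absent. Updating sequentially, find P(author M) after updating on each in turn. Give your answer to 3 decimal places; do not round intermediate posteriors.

0.940

Each posterior becomes the prior for the next update.
After a stylometric feature='present': P(author M) = 0.35·0.3500 / (0.35·0.3500 + 0.9·0.6500) ≈ 0.1731
After a stylometric feature='absent': P(author M) = 0.65·0.1731 / (0.65·0.1731 + 0.1·0.8269) ≈ 0.5765
After a second stylistic marker='present': P(author M) = 0.2·0.5765 / (0.2·0.5765 + 0.1·0.4235) ≈ 0.7313
After a stylometric feature='absent': P(author M) = 0.65·0.7313 / (0.65·0.7313 + 0.1·0.2687) ≈ 0.9465
After a second stylistic marker='absent': P(author M) = 0.8·0.9465 / (0.8·0.9465 + 0.9·0.0535) ≈ 0.9402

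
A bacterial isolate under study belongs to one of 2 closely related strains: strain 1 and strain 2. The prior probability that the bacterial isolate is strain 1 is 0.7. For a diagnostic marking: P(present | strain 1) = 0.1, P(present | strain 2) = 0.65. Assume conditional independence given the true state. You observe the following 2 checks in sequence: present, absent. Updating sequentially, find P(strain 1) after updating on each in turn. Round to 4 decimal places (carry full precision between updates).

After 'present': P(strain 1) = 0.1·0.7000 / (0.1·0.7000 + 0.65·0.3000) ≈ 0.2642
After 'absent': P(strain 1) = 0.9·0.2642 / (0.9·0.2642 + 0.35·0.7358) ≈ 0.4800

0.4800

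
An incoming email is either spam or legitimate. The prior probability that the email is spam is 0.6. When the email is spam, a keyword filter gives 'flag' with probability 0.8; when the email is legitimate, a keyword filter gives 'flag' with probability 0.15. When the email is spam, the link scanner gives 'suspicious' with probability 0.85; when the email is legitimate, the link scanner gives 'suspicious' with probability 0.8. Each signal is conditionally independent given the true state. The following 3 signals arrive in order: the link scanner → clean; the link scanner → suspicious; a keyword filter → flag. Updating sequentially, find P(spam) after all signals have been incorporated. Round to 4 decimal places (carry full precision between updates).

0.8644

After the link scanner='clean': P(spam) = 0.15·0.6000 / (0.15·0.6000 + 0.2·0.4000) ≈ 0.5294
After the link scanner='suspicious': P(spam) = 0.85·0.5294 / (0.85·0.5294 + 0.8·0.4706) ≈ 0.5445
After a keyword filter='flag': P(spam) = 0.8·0.5445 / (0.8·0.5445 + 0.15·0.4555) ≈ 0.8644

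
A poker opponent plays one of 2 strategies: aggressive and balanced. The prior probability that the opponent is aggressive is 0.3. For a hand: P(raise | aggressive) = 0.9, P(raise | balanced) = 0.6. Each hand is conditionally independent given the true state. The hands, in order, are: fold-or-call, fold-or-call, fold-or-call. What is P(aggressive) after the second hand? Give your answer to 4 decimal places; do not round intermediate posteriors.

0.0261

Apply Bayes' rule sequentially, carrying P(aggressive) forward.
After 'fold-or-call': P(aggressive) = 0.1·0.3000 / (0.1·0.3000 + 0.4·0.7000) ≈ 0.0968
After 'fold-or-call': P(aggressive) = 0.1·0.0968 / (0.1·0.0968 + 0.4·0.9032) ≈ 0.0261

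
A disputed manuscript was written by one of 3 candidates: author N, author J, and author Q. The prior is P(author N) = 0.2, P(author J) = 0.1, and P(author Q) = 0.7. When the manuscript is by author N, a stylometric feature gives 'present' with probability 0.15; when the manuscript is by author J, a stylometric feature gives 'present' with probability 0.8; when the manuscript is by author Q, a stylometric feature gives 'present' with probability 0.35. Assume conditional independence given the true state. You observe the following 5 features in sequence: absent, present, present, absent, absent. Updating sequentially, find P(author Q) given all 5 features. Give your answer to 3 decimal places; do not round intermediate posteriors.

Each posterior becomes the prior for the next update.
After 'absent': normaliser = 0.85·0.2000 + 0.2·0.1000 + 0.65·0.7000; P(author N) ≈ 0.2636, P(author J) ≈ 0.0310, P(author Q) ≈ 0.7054
After 'present': normaliser = 0.15·0.2636 + 0.8·0.0310 + 0.35·0.7054; P(author N) ≈ 0.1270, P(author J) ≈ 0.0797, P(author Q) ≈ 0.7933
After 'present': normaliser = 0.15·0.1270 + 0.8·0.0797 + 0.35·0.7933; P(author N) ≈ 0.0529, P(author J) ≈ 0.1769, P(author Q) ≈ 0.7703
After 'absent': normaliser = 0.85·0.0529 + 0.2·0.1769 + 0.65·0.7703; P(author N) ≈ 0.0773, P(author J) ≈ 0.0609, P(author Q) ≈ 0.8618
After 'absent': normaliser = 0.85·0.0773 + 0.2·0.0609 + 0.65·0.8618; P(author N) ≈ 0.1030, P(author J) ≈ 0.0191, P(author Q) ≈ 0.8779

0.878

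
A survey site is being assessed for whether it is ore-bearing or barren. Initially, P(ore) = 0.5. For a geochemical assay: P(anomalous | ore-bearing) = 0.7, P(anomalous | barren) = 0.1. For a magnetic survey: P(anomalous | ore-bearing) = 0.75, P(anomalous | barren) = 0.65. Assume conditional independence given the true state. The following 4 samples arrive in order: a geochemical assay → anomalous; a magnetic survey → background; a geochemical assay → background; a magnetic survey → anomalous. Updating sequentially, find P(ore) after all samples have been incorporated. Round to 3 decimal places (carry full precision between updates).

Each posterior becomes the prior for the next update.
After a geochemical assay='anomalous': P(ore) = 0.7·0.5000 / (0.7·0.5000 + 0.1·0.5000) ≈ 0.8750
After a magnetic survey='background': P(ore) = 0.25·0.8750 / (0.25·0.8750 + 0.35·0.1250) ≈ 0.8333
After a geochemical assay='background': P(ore) = 0.3·0.8333 / (0.3·0.8333 + 0.9·0.1667) ≈ 0.6250
After a magnetic survey='anomalous': P(ore) = 0.75·0.6250 / (0.75·0.6250 + 0.65·0.3750) ≈ 0.6579

0.658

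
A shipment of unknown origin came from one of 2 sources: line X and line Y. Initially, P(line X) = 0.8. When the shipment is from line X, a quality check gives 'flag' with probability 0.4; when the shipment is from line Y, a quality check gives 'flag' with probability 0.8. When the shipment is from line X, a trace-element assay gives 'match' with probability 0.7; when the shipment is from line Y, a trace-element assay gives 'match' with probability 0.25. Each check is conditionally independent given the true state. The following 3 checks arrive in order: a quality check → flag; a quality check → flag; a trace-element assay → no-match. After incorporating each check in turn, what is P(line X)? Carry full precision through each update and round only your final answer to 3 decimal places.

After a quality check='flag': P(line X) = 0.4·0.8000 / (0.4·0.8000 + 0.8·0.2000) ≈ 0.6667
After a quality check='flag': P(line X) = 0.4·0.6667 / (0.4·0.6667 + 0.8·0.3333) ≈ 0.5000
After a trace-element assay='no-match': P(line X) = 0.3·0.5000 / (0.3·0.5000 + 0.75·0.5000) ≈ 0.2857

0.286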